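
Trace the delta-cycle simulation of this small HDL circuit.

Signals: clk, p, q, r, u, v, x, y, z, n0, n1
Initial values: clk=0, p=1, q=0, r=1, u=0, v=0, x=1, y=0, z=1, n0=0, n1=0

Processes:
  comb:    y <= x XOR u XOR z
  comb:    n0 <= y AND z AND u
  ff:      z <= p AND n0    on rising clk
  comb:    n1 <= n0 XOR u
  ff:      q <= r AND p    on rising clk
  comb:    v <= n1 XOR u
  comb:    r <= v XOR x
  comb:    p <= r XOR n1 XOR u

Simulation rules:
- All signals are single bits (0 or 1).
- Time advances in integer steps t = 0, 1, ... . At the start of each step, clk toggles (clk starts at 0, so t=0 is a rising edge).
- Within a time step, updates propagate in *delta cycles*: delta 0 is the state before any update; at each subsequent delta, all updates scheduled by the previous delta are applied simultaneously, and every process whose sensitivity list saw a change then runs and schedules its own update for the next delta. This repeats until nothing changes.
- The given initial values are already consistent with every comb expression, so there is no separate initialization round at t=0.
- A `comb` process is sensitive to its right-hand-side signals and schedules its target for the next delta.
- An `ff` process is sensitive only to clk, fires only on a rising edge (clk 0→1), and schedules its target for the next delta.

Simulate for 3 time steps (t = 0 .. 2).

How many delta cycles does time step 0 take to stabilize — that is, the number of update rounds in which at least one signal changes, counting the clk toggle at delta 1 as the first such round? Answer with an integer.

3

t=0 Δ0: clk=0 q=0 y=0 v=0 u=0 n0=0 z=1 r=1 n1=0 p=1 x=1
  Δ1: clk:0→1
  Δ2: q:0→1, z:1→0
  Δ3: y:0→1
  (3Δ to stable)
t=1 Δ0: clk=1 q=1 y=1 v=0 u=0 n0=0 z=0 r=1 n1=0 p=1 x=1
  Δ1: clk:1→0
  (1Δ to stable)
t=2 Δ0: clk=0 q=1 y=1 v=0 u=0 n0=0 z=0 r=1 n1=0 p=1 x=1
  Δ1: clk:0→1
  (1Δ to stable)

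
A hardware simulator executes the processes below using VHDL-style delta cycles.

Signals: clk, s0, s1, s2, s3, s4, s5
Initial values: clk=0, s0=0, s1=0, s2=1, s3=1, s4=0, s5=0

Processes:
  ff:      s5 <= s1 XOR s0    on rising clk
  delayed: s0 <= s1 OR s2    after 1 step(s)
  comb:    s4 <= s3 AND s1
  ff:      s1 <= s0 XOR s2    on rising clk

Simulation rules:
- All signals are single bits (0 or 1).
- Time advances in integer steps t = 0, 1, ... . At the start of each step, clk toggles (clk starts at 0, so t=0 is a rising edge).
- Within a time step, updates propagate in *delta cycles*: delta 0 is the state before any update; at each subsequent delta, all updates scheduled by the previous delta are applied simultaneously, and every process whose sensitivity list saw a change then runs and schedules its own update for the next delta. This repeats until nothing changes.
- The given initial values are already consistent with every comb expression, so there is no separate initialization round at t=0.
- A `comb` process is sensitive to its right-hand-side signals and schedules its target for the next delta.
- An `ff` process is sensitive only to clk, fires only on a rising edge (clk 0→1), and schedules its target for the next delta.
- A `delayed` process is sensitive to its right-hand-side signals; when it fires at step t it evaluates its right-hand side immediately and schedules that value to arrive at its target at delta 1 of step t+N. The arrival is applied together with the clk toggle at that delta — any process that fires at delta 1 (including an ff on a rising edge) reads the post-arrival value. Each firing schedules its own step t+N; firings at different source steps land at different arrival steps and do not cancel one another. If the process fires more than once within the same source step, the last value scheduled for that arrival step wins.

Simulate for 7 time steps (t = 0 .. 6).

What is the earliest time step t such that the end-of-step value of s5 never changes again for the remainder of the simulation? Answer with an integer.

4

[bits: s3,s0,s2,clk,s4,s5,s1]
t=0: Δ0=1010000 Δ1=1011000 Δ2=1011001 Δ3=1011101 | 3Δ
t=1: Δ0=1011101 Δ1=1110101 | 1Δ
t=2: Δ0=1110101 Δ1=1111101 Δ2=1111100 Δ3=1111000 | 3Δ
t=3: Δ0=1111000 Δ1=1110000 | 1Δ
t=4: Δ0=1110000 Δ1=1111000 Δ2=1111010 | 2Δ
t=5: Δ0=1111010 Δ1=1110010 | 1Δ
t=6: Δ0=1110010 Δ1=1111010 | 1Δ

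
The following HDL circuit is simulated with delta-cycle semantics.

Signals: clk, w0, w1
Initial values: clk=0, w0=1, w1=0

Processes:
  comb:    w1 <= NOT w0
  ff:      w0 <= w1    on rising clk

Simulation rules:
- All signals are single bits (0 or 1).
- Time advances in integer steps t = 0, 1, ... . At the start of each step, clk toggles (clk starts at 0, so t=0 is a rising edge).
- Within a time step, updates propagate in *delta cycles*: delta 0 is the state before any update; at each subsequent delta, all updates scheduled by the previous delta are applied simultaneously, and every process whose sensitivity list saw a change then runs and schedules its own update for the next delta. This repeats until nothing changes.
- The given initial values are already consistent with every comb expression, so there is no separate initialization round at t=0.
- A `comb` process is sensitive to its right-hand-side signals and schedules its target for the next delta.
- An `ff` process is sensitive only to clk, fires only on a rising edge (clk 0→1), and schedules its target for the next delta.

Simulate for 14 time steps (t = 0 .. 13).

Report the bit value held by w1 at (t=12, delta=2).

0

t=0 Δ0: w0=1 w1=0 clk=0
  Δ1: clk:0→1
  Δ2: w0:1→0
  Δ3: w1:0→1
  (3Δ to stable)
t=1 Δ0: w0=0 w1=1 clk=1
  Δ1: clk:1→0
  (1Δ to stable)
t=2 Δ0: w0=0 w1=1 clk=0
  Δ1: clk:0→1
  Δ2: w0:0→1
  Δ3: w1:1→0
  (3Δ to stable)
t=3 Δ0: w0=1 w1=0 clk=1
  Δ1: clk:1→0
  (1Δ to stable)
t=4 Δ0: w0=1 w1=0 clk=0
  Δ1: clk:0→1
  Δ2: w0:1→0
  Δ3: w1:0→1
  (3Δ to stable)
t=5 Δ0: w0=0 w1=1 clk=1
  Δ1: clk:1→0
  (1Δ to stable)
t=6 Δ0: w0=0 w1=1 clk=0
  Δ1: clk:0→1
  Δ2: w0:0→1
  Δ3: w1:1→0
  (3Δ to stable)
t=7 Δ0: w0=1 w1=0 clk=1
  Δ1: clk:1→0
  (1Δ to stable)
t=8 Δ0: w0=1 w1=0 clk=0
  Δ1: clk:0→1
  Δ2: w0:1→0
  Δ3: w1:0→1
  (3Δ to stable)
t=9 Δ0: w0=0 w1=1 clk=1
  Δ1: clk:1→0
  (1Δ to stable)
t=10 Δ0: w0=0 w1=1 clk=0
  Δ1: clk:0→1
  Δ2: w0:0→1
  Δ3: w1:1→0
  (3Δ to stable)
t=11 Δ0: w0=1 w1=0 clk=1
  Δ1: clk:1→0
  (1Δ to stable)
t=12 Δ0: w0=1 w1=0 clk=0
  Δ1: clk:0→1
  Δ2: w0:1→0
  Δ3: w1:0→1
  (3Δ to stable)
t=13 Δ0: w0=0 w1=1 clk=1
  Δ1: clk:1→0
  (1Δ to stable)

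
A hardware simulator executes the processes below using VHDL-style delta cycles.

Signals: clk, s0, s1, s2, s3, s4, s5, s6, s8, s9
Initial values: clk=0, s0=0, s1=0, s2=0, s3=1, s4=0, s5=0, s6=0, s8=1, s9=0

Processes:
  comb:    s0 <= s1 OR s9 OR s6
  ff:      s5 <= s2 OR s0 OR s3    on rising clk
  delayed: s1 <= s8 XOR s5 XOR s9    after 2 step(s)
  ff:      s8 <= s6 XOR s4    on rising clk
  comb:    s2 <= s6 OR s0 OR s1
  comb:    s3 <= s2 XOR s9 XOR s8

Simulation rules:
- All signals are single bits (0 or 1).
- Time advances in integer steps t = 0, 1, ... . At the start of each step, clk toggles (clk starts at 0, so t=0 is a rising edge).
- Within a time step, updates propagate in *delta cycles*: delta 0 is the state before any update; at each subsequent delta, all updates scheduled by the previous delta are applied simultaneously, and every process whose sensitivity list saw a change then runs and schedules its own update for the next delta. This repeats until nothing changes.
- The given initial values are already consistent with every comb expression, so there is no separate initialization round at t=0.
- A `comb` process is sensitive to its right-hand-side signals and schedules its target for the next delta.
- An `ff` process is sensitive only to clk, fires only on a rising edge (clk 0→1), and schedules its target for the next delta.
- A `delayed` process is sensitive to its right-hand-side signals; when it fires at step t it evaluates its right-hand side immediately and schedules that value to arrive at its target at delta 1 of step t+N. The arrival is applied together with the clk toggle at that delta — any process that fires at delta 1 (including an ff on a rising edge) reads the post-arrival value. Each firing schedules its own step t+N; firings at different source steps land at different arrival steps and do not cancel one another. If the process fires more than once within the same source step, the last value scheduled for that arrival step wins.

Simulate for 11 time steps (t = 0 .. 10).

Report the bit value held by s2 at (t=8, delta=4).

[bits: s4,s3,s5,s0,s9,s2,clk,s1,s8,s6]
t=0: Δ0=0100000010 Δ1=0100001010 Δ2=0110001000 Δ3=0010001000 | 3Δ
t=1: Δ0=0010001000 Δ1=0010000000 | 1Δ
t=2: Δ0=0010000000 Δ1=0010001100 Δ2=0001011100 Δ3=0101011100 | 3Δ
t=3: Δ0=0101011100 Δ1=0101010100 | 1Δ
t=4: Δ0=0101010100 Δ1=0101011000 Δ2=0110011000 Δ3=0110001000 Δ4=0010001000 | 4Δ
t=5: Δ0=0010001000 Δ1=0010000000 | 1Δ
t=6: Δ0=0010000000 Δ1=0010001100 Δ2=0001011100 Δ3=0101011100 | 3Δ
t=7: Δ0=0101011100 Δ1=0101010100 | 1Δ
t=8: Δ0=0101010100 Δ1=0101011000 Δ2=0110011000 Δ3=0110001000 Δ4=0010001000 | 4Δ
t=9: Δ0=0010001000 Δ1=0010000000 | 1Δ
t=10: Δ0=0010000000 Δ1=0010001100 Δ2=0001011100 Δ3=0101011100 | 3Δ

0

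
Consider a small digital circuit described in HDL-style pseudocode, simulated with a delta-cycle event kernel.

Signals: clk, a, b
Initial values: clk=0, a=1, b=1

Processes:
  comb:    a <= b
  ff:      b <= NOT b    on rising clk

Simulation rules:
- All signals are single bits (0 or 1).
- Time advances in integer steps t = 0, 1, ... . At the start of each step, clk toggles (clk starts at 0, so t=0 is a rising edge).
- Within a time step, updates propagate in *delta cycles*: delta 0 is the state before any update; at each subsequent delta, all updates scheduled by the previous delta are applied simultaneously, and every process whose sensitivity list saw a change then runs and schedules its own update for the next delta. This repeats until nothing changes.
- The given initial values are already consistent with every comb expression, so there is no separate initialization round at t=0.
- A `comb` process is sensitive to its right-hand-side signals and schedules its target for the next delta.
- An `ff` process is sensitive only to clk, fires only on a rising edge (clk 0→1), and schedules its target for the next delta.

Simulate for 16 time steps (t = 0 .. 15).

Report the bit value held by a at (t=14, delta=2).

[bits: clk,a,b]
t=0: Δ0=011 Δ1=111 Δ2=110 Δ3=100 | 3Δ
t=1: Δ0=100 Δ1=000 | 1Δ
t=2: Δ0=000 Δ1=100 Δ2=101 Δ3=111 | 3Δ
t=3: Δ0=111 Δ1=011 | 1Δ
t=4: Δ0=011 Δ1=111 Δ2=110 Δ3=100 | 3Δ
t=5: Δ0=100 Δ1=000 | 1Δ
t=6: Δ0=000 Δ1=100 Δ2=101 Δ3=111 | 3Δ
t=7: Δ0=111 Δ1=011 | 1Δ
t=8: Δ0=011 Δ1=111 Δ2=110 Δ3=100 | 3Δ
t=9: Δ0=100 Δ1=000 | 1Δ
t=10: Δ0=000 Δ1=100 Δ2=101 Δ3=111 | 3Δ
t=11: Δ0=111 Δ1=011 | 1Δ
t=12: Δ0=011 Δ1=111 Δ2=110 Δ3=100 | 3Δ
t=13: Δ0=100 Δ1=000 | 1Δ
t=14: Δ0=000 Δ1=100 Δ2=101 Δ3=111 | 3Δ
t=15: Δ0=111 Δ1=011 | 1Δ

0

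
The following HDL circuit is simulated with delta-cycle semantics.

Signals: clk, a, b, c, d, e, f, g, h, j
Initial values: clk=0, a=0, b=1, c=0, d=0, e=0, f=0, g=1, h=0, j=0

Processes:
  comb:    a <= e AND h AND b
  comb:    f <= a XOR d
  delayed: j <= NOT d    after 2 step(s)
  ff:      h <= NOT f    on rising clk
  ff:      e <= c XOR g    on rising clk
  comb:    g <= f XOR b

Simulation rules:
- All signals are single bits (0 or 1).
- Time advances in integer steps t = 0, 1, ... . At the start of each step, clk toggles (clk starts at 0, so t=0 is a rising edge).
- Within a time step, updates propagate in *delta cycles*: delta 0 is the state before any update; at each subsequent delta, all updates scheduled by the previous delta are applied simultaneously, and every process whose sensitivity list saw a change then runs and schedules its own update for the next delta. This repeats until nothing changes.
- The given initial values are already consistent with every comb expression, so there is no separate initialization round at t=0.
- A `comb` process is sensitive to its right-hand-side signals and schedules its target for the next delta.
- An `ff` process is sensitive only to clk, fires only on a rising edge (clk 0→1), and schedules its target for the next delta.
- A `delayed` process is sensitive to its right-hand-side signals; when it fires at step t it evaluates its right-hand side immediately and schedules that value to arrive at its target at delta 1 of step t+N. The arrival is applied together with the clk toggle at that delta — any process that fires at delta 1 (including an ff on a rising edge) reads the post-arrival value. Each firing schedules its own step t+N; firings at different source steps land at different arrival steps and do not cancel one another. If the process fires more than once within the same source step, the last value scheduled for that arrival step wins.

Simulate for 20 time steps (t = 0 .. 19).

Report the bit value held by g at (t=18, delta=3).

t0.Δ0 d=0 h=0 j=0 a=0 g=1 f=0 clk=0 c=0 b=1 e=0
t0.Δ1 d=0 h=0 j=0 a=0 g=1 f=0 clk=1 c=0 b=1 e=0
t0.Δ2 d=0 h=1 j=0 a=0 g=1 f=0 clk=1 c=0 b=1 e=1
t0.Δ3 d=0 h=1 j=0 a=1 g=1 f=0 clk=1 c=0 b=1 e=1
t0.Δ4 d=0 h=1 j=0 a=1 g=1 f=1 clk=1 c=0 b=1 e=1
t0.Δ5 d=0 h=1 j=0 a=1 g=0 f=1 clk=1 c=0 b=1 e=1
t1.Δ0 d=0 h=1 j=0 a=1 g=0 f=1 clk=1 c=0 b=1 e=1
t1.Δ1 d=0 h=1 j=0 a=1 g=0 f=1 clk=0 c=0 b=1 e=1
t2.Δ0 d=0 h=1 j=0 a=1 g=0 f=1 clk=0 c=0 b=1 e=1
t2.Δ1 d=0 h=1 j=0 a=1 g=0 f=1 clk=1 c=0 b=1 e=1
t2.Δ2 d=0 h=0 j=0 a=1 g=0 f=1 clk=1 c=0 b=1 e=0
t2.Δ3 d=0 h=0 j=0 a=0 g=0 f=1 clk=1 c=0 b=1 e=0
t2.Δ4 d=0 h=0 j=0 a=0 g=0 f=0 clk=1 c=0 b=1 e=0
t2.Δ5 d=0 h=0 j=0 a=0 g=1 f=0 clk=1 c=0 b=1 e=0
t3.Δ0 d=0 h=0 j=0 a=0 g=1 f=0 clk=1 c=0 b=1 e=0
t3.Δ1 d=0 h=0 j=0 a=0 g=1 f=0 clk=0 c=0 b=1 e=0
t4.Δ0 d=0 h=0 j=0 a=0 g=1 f=0 clk=0 c=0 b=1 e=0
t4.Δ1 d=0 h=0 j=0 a=0 g=1 f=0 clk=1 c=0 b=1 e=0
t4.Δ2 d=0 h=1 j=0 a=0 g=1 f=0 clk=1 c=0 b=1 e=1
t4.Δ3 d=0 h=1 j=0 a=1 g=1 f=0 clk=1 c=0 b=1 e=1
t4.Δ4 d=0 h=1 j=0 a=1 g=1 f=1 clk=1 c=0 b=1 e=1
t4.Δ5 d=0 h=1 j=0 a=1 g=0 f=1 clk=1 c=0 b=1 e=1
t5.Δ0 d=0 h=1 j=0 a=1 g=0 f=1 clk=1 c=0 b=1 e=1
t5.Δ1 d=0 h=1 j=0 a=1 g=0 f=1 clk=0 c=0 b=1 e=1
t6.Δ0 d=0 h=1 j=0 a=1 g=0 f=1 clk=0 c=0 b=1 e=1
t6.Δ1 d=0 h=1 j=0 a=1 g=0 f=1 clk=1 c=0 b=1 e=1
t6.Δ2 d=0 h=0 j=0 a=1 g=0 f=1 clk=1 c=0 b=1 e=0
t6.Δ3 d=0 h=0 j=0 a=0 g=0 f=1 clk=1 c=0 b=1 e=0
t6.Δ4 d=0 h=0 j=0 a=0 g=0 f=0 clk=1 c=0 b=1 e=0
t6.Δ5 d=0 h=0 j=0 a=0 g=1 f=0 clk=1 c=0 b=1 e=0
t7.Δ0 d=0 h=0 j=0 a=0 g=1 f=0 clk=1 c=0 b=1 e=0
t7.Δ1 d=0 h=0 j=0 a=0 g=1 f=0 clk=0 c=0 b=1 e=0
t8.Δ0 d=0 h=0 j=0 a=0 g=1 f=0 clk=0 c=0 b=1 e=0
t8.Δ1 d=0 h=0 j=0 a=0 g=1 f=0 clk=1 c=0 b=1 e=0
t8.Δ2 d=0 h=1 j=0 a=0 g=1 f=0 clk=1 c=0 b=1 e=1
t8.Δ3 d=0 h=1 j=0 a=1 g=1 f=0 clk=1 c=0 b=1 e=1
t8.Δ4 d=0 h=1 j=0 a=1 g=1 f=1 clk=1 c=0 b=1 e=1
t8.Δ5 d=0 h=1 j=0 a=1 g=0 f=1 clk=1 c=0 b=1 e=1
t9.Δ0 d=0 h=1 j=0 a=1 g=0 f=1 clk=1 c=0 b=1 e=1
t9.Δ1 d=0 h=1 j=0 a=1 g=0 f=1 clk=0 c=0 b=1 e=1
t10.Δ0 d=0 h=1 j=0 a=1 g=0 f=1 clk=0 c=0 b=1 e=1
t10.Δ1 d=0 h=1 j=0 a=1 g=0 f=1 clk=1 c=0 b=1 e=1
t10.Δ2 d=0 h=0 j=0 a=1 g=0 f=1 clk=1 c=0 b=1 e=0
t10.Δ3 d=0 h=0 j=0 a=0 g=0 f=1 clk=1 c=0 b=1 e=0
t10.Δ4 d=0 h=0 j=0 a=0 g=0 f=0 clk=1 c=0 b=1 e=0
t10.Δ5 d=0 h=0 j=0 a=0 g=1 f=0 clk=1 c=0 b=1 e=0
t11.Δ0 d=0 h=0 j=0 a=0 g=1 f=0 clk=1 c=0 b=1 e=0
t11.Δ1 d=0 h=0 j=0 a=0 g=1 f=0 clk=0 c=0 b=1 e=0
t12.Δ0 d=0 h=0 j=0 a=0 g=1 f=0 clk=0 c=0 b=1 e=0
t12.Δ1 d=0 h=0 j=0 a=0 g=1 f=0 clk=1 c=0 b=1 e=0
t12.Δ2 d=0 h=1 j=0 a=0 g=1 f=0 clk=1 c=0 b=1 e=1
t12.Δ3 d=0 h=1 j=0 a=1 g=1 f=0 clk=1 c=0 b=1 e=1
t12.Δ4 d=0 h=1 j=0 a=1 g=1 f=1 clk=1 c=0 b=1 e=1
t12.Δ5 d=0 h=1 j=0 a=1 g=0 f=1 clk=1 c=0 b=1 e=1
t13.Δ0 d=0 h=1 j=0 a=1 g=0 f=1 clk=1 c=0 b=1 e=1
t13.Δ1 d=0 h=1 j=0 a=1 g=0 f=1 clk=0 c=0 b=1 e=1
t14.Δ0 d=0 h=1 j=0 a=1 g=0 f=1 clk=0 c=0 b=1 e=1
t14.Δ1 d=0 h=1 j=0 a=1 g=0 f=1 clk=1 c=0 b=1 e=1
t14.Δ2 d=0 h=0 j=0 a=1 g=0 f=1 clk=1 c=0 b=1 e=0
t14.Δ3 d=0 h=0 j=0 a=0 g=0 f=1 clk=1 c=0 b=1 e=0
t14.Δ4 d=0 h=0 j=0 a=0 g=0 f=0 clk=1 c=0 b=1 e=0
t14.Δ5 d=0 h=0 j=0 a=0 g=1 f=0 clk=1 c=0 b=1 e=0
t15.Δ0 d=0 h=0 j=0 a=0 g=1 f=0 clk=1 c=0 b=1 e=0
t15.Δ1 d=0 h=0 j=0 a=0 g=1 f=0 clk=0 c=0 b=1 e=0
t16.Δ0 d=0 h=0 j=0 a=0 g=1 f=0 clk=0 c=0 b=1 e=0
t16.Δ1 d=0 h=0 j=0 a=0 g=1 f=0 clk=1 c=0 b=1 e=0
t16.Δ2 d=0 h=1 j=0 a=0 g=1 f=0 clk=1 c=0 b=1 e=1
t16.Δ3 d=0 h=1 j=0 a=1 g=1 f=0 clk=1 c=0 b=1 e=1
t16.Δ4 d=0 h=1 j=0 a=1 g=1 f=1 clk=1 c=0 b=1 e=1
t16.Δ5 d=0 h=1 j=0 a=1 g=0 f=1 clk=1 c=0 b=1 e=1
t17.Δ0 d=0 h=1 j=0 a=1 g=0 f=1 clk=1 c=0 b=1 e=1
t17.Δ1 d=0 h=1 j=0 a=1 g=0 f=1 clk=0 c=0 b=1 e=1
t18.Δ0 d=0 h=1 j=0 a=1 g=0 f=1 clk=0 c=0 b=1 e=1
t18.Δ1 d=0 h=1 j=0 a=1 g=0 f=1 clk=1 c=0 b=1 e=1
t18.Δ2 d=0 h=0 j=0 a=1 g=0 f=1 clk=1 c=0 b=1 e=0
t18.Δ3 d=0 h=0 j=0 a=0 g=0 f=1 clk=1 c=0 b=1 e=0
t18.Δ4 d=0 h=0 j=0 a=0 g=0 f=0 clk=1 c=0 b=1 e=0
t18.Δ5 d=0 h=0 j=0 a=0 g=1 f=0 clk=1 c=0 b=1 e=0
t19.Δ0 d=0 h=0 j=0 a=0 g=1 f=0 clk=1 c=0 b=1 e=0
t19.Δ1 d=0 h=0 j=0 a=0 g=1 f=0 clk=0 c=0 b=1 e=0

0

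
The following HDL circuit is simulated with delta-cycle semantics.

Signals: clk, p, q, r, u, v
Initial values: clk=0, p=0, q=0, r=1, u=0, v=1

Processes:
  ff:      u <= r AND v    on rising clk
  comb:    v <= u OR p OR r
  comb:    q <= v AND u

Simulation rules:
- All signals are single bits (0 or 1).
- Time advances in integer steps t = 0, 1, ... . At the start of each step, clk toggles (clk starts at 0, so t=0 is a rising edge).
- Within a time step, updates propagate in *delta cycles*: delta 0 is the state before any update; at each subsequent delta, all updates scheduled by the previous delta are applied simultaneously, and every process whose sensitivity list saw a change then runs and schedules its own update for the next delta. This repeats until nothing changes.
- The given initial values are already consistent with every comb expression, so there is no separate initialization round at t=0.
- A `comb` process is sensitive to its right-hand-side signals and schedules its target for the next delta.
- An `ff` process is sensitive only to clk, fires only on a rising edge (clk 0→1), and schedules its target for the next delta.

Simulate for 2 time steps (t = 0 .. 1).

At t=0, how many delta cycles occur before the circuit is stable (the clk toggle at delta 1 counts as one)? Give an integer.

[bits: clk,u,v,r,p,q]
t=0: Δ0=001100 Δ1=101100 Δ2=111100 Δ3=111101 | 3Δ
t=1: Δ0=111101 Δ1=011101 | 1Δ

3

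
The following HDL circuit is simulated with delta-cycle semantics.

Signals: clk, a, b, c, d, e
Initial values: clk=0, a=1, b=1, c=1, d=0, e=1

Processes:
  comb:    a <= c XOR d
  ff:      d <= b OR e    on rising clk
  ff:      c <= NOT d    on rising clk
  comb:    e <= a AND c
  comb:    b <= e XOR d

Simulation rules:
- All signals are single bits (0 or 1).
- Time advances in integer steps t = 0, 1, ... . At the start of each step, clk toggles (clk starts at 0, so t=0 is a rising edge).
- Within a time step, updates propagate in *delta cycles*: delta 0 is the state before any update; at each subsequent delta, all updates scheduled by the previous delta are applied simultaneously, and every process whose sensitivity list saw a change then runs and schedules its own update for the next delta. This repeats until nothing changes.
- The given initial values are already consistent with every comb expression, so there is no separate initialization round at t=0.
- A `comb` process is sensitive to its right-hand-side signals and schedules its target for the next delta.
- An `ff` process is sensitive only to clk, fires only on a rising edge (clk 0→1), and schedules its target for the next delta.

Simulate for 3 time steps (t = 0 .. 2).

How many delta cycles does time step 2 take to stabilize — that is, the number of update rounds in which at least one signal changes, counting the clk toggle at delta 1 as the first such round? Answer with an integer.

3

[bits: a,e,d,c,b,clk]
t=0: Δ0=110110 Δ1=110111 Δ2=111111 Δ3=011101 Δ4=001101 Δ5=001111 | 5Δ
t=1: Δ0=001111 Δ1=001110 | 1Δ
t=2: Δ0=001110 Δ1=001111 Δ2=001011 Δ3=101011 | 3Δ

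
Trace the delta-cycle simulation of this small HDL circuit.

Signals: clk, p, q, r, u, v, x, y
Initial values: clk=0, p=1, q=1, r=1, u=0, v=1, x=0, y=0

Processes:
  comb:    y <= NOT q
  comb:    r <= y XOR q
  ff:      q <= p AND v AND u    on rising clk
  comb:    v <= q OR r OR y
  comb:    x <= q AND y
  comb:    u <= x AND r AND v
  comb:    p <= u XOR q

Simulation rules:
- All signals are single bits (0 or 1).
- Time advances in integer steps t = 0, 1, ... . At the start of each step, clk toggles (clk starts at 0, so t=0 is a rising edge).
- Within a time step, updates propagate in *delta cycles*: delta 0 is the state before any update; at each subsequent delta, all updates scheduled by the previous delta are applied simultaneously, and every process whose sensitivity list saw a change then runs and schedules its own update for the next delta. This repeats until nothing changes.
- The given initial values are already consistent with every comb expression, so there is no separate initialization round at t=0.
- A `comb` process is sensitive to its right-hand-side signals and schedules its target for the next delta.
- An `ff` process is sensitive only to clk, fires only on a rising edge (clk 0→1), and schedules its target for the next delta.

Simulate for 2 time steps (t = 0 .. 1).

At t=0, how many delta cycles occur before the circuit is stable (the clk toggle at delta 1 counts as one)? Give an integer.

4

[bits: u,q,p,v,clk,x,r,y]
t=0: Δ0=01110010 Δ1=01111010 Δ2=00111010 Δ3=00011001 Δ4=00011011 | 4Δ
t=1: Δ0=00011011 Δ1=00010011 | 1Δ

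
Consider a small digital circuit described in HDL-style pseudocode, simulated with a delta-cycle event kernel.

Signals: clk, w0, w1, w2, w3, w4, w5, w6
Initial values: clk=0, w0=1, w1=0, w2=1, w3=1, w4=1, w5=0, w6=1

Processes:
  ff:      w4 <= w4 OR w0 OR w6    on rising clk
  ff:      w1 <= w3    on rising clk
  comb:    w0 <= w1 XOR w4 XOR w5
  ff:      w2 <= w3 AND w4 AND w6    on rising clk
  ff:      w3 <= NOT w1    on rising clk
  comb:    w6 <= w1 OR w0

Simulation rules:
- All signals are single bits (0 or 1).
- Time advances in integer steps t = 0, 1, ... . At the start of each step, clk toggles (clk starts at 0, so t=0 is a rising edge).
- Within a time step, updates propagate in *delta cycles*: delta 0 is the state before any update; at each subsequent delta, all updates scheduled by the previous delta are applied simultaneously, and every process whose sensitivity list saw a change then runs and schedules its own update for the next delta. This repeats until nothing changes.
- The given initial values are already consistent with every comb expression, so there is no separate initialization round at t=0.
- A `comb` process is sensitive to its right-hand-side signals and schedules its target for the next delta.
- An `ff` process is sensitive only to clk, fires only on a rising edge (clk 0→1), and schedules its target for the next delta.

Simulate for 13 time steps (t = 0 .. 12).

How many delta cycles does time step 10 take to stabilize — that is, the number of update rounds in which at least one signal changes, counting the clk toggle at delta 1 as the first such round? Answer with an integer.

2

t0.Δ0 w3=1 w2=1 w0=1 w5=0 clk=0 w4=1 w6=1 w1=0
t0.Δ1 w3=1 w2=1 w0=1 w5=0 clk=1 w4=1 w6=1 w1=0
t0.Δ2 w3=1 w2=1 w0=1 w5=0 clk=1 w4=1 w6=1 w1=1
t0.Δ3 w3=1 w2=1 w0=0 w5=0 clk=1 w4=1 w6=1 w1=1
t1.Δ0 w3=1 w2=1 w0=0 w5=0 clk=1 w4=1 w6=1 w1=1
t1.Δ1 w3=1 w2=1 w0=0 w5=0 clk=0 w4=1 w6=1 w1=1
t2.Δ0 w3=1 w2=1 w0=0 w5=0 clk=0 w4=1 w6=1 w1=1
t2.Δ1 w3=1 w2=1 w0=0 w5=0 clk=1 w4=1 w6=1 w1=1
t2.Δ2 w3=0 w2=1 w0=0 w5=0 clk=1 w4=1 w6=1 w1=1
t3.Δ0 w3=0 w2=1 w0=0 w5=0 clk=1 w4=1 w6=1 w1=1
t3.Δ1 w3=0 w2=1 w0=0 w5=0 clk=0 w4=1 w6=1 w1=1
t4.Δ0 w3=0 w2=1 w0=0 w5=0 clk=0 w4=1 w6=1 w1=1
t4.Δ1 w3=0 w2=1 w0=0 w5=0 clk=1 w4=1 w6=1 w1=1
t4.Δ2 w3=0 w2=0 w0=0 w5=0 clk=1 w4=1 w6=1 w1=0
t4.Δ3 w3=0 w2=0 w0=1 w5=0 clk=1 w4=1 w6=0 w1=0
t4.Δ4 w3=0 w2=0 w0=1 w5=0 clk=1 w4=1 w6=1 w1=0
t5.Δ0 w3=0 w2=0 w0=1 w5=0 clk=1 w4=1 w6=1 w1=0
t5.Δ1 w3=0 w2=0 w0=1 w5=0 clk=0 w4=1 w6=1 w1=0
t6.Δ0 w3=0 w2=0 w0=1 w5=0 clk=0 w4=1 w6=1 w1=0
t6.Δ1 w3=0 w2=0 w0=1 w5=0 clk=1 w4=1 w6=1 w1=0
t6.Δ2 w3=1 w2=0 w0=1 w5=0 clk=1 w4=1 w6=1 w1=0
t7.Δ0 w3=1 w2=0 w0=1 w5=0 clk=1 w4=1 w6=1 w1=0
t7.Δ1 w3=1 w2=0 w0=1 w5=0 clk=0 w4=1 w6=1 w1=0
t8.Δ0 w3=1 w2=0 w0=1 w5=0 clk=0 w4=1 w6=1 w1=0
t8.Δ1 w3=1 w2=0 w0=1 w5=0 clk=1 w4=1 w6=1 w1=0
t8.Δ2 w3=1 w2=1 w0=1 w5=0 clk=1 w4=1 w6=1 w1=1
t8.Δ3 w3=1 w2=1 w0=0 w5=0 clk=1 w4=1 w6=1 w1=1
t9.Δ0 w3=1 w2=1 w0=0 w5=0 clk=1 w4=1 w6=1 w1=1
t9.Δ1 w3=1 w2=1 w0=0 w5=0 clk=0 w4=1 w6=1 w1=1
t10.Δ0 w3=1 w2=1 w0=0 w5=0 clk=0 w4=1 w6=1 w1=1
t10.Δ1 w3=1 w2=1 w0=0 w5=0 clk=1 w4=1 w6=1 w1=1
t10.Δ2 w3=0 w2=1 w0=0 w5=0 clk=1 w4=1 w6=1 w1=1
t11.Δ0 w3=0 w2=1 w0=0 w5=0 clk=1 w4=1 w6=1 w1=1
t11.Δ1 w3=0 w2=1 w0=0 w5=0 clk=0 w4=1 w6=1 w1=1
t12.Δ0 w3=0 w2=1 w0=0 w5=0 clk=0 w4=1 w6=1 w1=1
t12.Δ1 w3=0 w2=1 w0=0 w5=0 clk=1 w4=1 w6=1 w1=1
t12.Δ2 w3=0 w2=0 w0=0 w5=0 clk=1 w4=1 w6=1 w1=0
t12.Δ3 w3=0 w2=0 w0=1 w5=0 clk=1 w4=1 w6=0 w1=0
t12.Δ4 w3=0 w2=0 w0=1 w5=0 clk=1 w4=1 w6=1 w1=0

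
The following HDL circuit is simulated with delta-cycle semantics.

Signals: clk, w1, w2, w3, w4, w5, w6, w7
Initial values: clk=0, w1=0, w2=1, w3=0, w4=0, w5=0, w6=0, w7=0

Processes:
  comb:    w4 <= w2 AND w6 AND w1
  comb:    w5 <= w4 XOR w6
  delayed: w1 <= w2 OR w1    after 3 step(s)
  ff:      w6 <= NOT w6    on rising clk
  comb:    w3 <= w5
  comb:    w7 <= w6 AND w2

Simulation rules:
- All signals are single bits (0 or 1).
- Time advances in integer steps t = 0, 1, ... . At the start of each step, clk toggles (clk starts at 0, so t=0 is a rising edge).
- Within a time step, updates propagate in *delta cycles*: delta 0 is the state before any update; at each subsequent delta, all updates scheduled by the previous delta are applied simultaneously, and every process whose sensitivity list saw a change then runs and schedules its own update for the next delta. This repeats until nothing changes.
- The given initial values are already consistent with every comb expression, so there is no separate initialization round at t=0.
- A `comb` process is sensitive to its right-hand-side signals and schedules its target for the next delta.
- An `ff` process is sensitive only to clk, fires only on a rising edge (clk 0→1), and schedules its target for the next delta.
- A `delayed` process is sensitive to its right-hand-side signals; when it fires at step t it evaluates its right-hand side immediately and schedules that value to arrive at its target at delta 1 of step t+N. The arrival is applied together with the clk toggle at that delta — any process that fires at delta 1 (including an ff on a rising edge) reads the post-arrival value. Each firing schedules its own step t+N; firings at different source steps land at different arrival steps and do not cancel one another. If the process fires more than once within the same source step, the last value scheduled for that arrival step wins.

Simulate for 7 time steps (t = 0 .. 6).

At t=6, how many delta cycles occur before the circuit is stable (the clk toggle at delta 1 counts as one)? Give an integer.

4

[bits: w4,w6,w5,w2,w3,clk,w7,w1]
t=0: Δ0=00010000 Δ1=00010100 Δ2=01010100 Δ3=01110110 Δ4=01111110 | 4Δ
t=1: Δ0=01111110 Δ1=01111010 | 1Δ
t=2: Δ0=01111010 Δ1=01111110 Δ2=00111110 Δ3=00011100 Δ4=00010100 | 4Δ
t=3: Δ0=00010100 Δ1=00010000 | 1Δ
t=4: Δ0=00010000 Δ1=00010100 Δ2=01010100 Δ3=01110110 Δ4=01111110 | 4Δ
t=5: Δ0=01111110 Δ1=01111010 | 1Δ
t=6: Δ0=01111010 Δ1=01111110 Δ2=00111110 Δ3=00011100 Δ4=00010100 | 4Δ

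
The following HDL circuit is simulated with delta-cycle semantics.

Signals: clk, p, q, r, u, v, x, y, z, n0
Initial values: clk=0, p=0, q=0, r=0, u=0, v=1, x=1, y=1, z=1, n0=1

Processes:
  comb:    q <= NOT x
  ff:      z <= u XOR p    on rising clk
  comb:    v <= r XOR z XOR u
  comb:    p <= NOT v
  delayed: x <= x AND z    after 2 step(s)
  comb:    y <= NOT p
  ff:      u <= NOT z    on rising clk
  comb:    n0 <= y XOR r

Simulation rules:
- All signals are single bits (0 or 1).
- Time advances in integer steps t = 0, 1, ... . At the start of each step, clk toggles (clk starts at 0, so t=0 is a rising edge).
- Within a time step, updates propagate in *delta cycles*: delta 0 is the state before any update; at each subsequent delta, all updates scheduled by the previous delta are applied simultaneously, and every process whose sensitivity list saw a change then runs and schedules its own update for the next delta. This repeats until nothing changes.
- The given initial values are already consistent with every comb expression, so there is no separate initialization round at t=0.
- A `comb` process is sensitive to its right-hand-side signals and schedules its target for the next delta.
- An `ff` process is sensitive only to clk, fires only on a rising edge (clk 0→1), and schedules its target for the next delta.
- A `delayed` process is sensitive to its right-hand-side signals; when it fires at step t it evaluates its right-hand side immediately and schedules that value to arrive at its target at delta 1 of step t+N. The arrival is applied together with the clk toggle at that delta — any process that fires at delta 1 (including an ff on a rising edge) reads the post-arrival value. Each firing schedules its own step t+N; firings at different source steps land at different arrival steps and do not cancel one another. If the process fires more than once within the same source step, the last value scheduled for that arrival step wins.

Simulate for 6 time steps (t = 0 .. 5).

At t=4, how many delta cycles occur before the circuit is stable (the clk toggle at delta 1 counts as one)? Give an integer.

2

[bits: clk,n0,r,u,p,z,q,x,y,v]
t=0: Δ0=0100010111 Δ1=1100010111 Δ2=1100000111 Δ3=1100000110 Δ4=1100100110 Δ5=1100100100 Δ6=1000100100 | 6Δ
t=1: Δ0=1000100100 Δ1=0000100100 | 1Δ
t=2: Δ0=0000100100 Δ1=1000100000 Δ2=1001111000 | 2Δ
t=3: Δ0=1001111000 Δ1=0001111000 | 1Δ
t=4: Δ0=0001111000 Δ1=1001111000 Δ2=1000101000 | 2Δ
t=5: Δ0=1000101000 Δ1=0000101000 | 1Δ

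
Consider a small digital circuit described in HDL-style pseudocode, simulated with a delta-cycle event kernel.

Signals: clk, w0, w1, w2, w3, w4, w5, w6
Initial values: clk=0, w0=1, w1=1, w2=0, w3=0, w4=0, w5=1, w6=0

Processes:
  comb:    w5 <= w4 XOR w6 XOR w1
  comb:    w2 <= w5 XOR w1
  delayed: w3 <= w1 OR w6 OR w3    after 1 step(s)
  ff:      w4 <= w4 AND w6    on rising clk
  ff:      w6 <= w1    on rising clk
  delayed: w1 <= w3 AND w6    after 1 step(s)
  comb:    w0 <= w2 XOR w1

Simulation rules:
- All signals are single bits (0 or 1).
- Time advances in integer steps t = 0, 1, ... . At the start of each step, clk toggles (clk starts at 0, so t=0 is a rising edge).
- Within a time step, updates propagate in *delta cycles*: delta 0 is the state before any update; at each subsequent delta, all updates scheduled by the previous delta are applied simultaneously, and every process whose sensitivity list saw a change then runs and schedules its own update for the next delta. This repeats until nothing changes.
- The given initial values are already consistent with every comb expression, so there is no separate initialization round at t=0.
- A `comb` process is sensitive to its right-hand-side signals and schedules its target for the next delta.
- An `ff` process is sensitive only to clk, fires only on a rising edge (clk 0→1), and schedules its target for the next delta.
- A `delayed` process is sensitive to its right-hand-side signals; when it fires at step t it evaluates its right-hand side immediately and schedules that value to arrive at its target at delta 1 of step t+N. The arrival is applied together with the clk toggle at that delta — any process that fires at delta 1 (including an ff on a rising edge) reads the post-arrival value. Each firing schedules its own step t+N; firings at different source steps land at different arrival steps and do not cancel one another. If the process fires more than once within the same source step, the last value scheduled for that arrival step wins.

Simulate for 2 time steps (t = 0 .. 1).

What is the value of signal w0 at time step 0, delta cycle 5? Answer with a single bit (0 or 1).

0

t=0 Δ0: w0=1 w2=0 w3=0 w5=1 clk=0 w1=1 w4=0 w6=0
  Δ1: clk:0→1
  Δ2: w6:0→1
  Δ3: w5:1→0
  Δ4: w2:0→1
  Δ5: w0:1→0
  (5Δ to stable)
t=1 Δ0: w0=0 w2=1 w3=0 w5=0 clk=1 w1=1 w4=0 w6=1
  Δ1: w3:0→1, clk:1→0, w1:1→0
  Δ2: w0:0→1, w2:1→0, w5:0→1
  Δ3: w0:1→0, w2:0→1
  Δ4: w0:0→1
  (4Δ to stable)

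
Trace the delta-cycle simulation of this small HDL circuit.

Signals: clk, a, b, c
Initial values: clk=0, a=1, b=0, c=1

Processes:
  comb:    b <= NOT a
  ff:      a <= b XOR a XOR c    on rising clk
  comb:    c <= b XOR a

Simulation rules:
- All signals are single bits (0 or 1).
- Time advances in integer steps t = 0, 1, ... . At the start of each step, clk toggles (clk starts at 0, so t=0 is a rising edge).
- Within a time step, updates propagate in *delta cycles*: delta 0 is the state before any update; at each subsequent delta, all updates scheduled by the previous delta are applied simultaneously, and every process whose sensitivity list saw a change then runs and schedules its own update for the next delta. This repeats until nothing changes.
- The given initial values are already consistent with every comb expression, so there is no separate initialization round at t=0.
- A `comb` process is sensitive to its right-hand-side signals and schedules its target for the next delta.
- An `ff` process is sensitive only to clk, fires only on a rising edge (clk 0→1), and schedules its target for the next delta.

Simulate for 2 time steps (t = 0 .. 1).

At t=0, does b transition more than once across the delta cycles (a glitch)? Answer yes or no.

no

t0.Δ0 c=1 clk=0 a=1 b=0
t0.Δ1 c=1 clk=1 a=1 b=0
t0.Δ2 c=1 clk=1 a=0 b=0
t0.Δ3 c=0 clk=1 a=0 b=1
t0.Δ4 c=1 clk=1 a=0 b=1
t1.Δ0 c=1 clk=1 a=0 b=1
t1.Δ1 c=1 clk=0 a=0 b=1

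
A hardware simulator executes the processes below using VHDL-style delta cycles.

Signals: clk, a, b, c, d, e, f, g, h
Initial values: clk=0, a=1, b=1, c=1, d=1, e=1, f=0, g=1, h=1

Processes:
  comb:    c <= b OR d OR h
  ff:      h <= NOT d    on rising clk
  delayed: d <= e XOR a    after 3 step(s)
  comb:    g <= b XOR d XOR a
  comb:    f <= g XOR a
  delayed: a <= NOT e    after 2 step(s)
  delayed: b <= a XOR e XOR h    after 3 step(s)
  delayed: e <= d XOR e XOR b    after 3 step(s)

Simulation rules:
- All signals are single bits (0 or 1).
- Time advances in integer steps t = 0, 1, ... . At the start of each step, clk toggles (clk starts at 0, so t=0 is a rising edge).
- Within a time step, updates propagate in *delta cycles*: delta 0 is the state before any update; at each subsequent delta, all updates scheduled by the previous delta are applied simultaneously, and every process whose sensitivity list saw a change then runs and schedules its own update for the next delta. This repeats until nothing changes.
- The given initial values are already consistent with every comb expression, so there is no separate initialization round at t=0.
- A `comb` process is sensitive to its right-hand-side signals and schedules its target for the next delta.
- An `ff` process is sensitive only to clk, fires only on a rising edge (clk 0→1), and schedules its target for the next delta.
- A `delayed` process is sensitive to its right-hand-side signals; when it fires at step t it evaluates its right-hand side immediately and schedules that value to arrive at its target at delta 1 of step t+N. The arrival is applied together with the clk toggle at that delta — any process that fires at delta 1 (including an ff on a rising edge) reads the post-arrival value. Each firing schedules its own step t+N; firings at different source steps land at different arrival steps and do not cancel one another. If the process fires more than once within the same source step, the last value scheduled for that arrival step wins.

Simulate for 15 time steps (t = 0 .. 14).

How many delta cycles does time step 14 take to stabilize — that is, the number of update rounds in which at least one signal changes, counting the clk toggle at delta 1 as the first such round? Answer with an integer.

t=0 Δ0: h=1 f=0 d=1 g=1 c=1 a=1 e=1 clk=0 b=1
  Δ1: clk:0→1
  Δ2: h:1→0
  (2Δ to stable)
t=1 Δ0: h=0 f=0 d=1 g=1 c=1 a=1 e=1 clk=1 b=1
  Δ1: clk:1→0
  (1Δ to stable)
t=2 Δ0: h=0 f=0 d=1 g=1 c=1 a=1 e=1 clk=0 b=1
  Δ1: clk:0→1
  (1Δ to stable)
t=3 Δ0: h=0 f=0 d=1 g=1 c=1 a=1 e=1 clk=1 b=1
  Δ1: clk:1→0, b:1→0
  Δ2: g:1→0
  Δ3: f:0→1
  (3Δ to stable)
t=4 Δ0: h=0 f=1 d=1 g=0 c=1 a=1 e=1 clk=0 b=0
  Δ1: clk:0→1
  (1Δ to stable)
t=5 Δ0: h=0 f=1 d=1 g=0 c=1 a=1 e=1 clk=1 b=0
  Δ1: clk:1→0
  (1Δ to stable)
t=6 Δ0: h=0 f=1 d=1 g=0 c=1 a=1 e=1 clk=0 b=0
  Δ1: e:1→0, clk:0→1
  (1Δ to stable)
t=7 Δ0: h=0 f=1 d=1 g=0 c=1 a=1 e=0 clk=1 b=0
  Δ1: clk:1→0
  (1Δ to stable)
t=8 Δ0: h=0 f=1 d=1 g=0 c=1 a=1 e=0 clk=0 b=0
  Δ1: clk:0→1
  (1Δ to stable)
t=9 Δ0: h=0 f=1 d=1 g=0 c=1 a=1 e=0 clk=1 b=0
  Δ1: e:0→1, clk:1→0, b:0→1
  Δ2: g:0→1
  Δ3: f:1→0
  (3Δ to stable)
t=10 Δ0: h=0 f=0 d=1 g=1 c=1 a=1 e=1 clk=0 b=1
  Δ1: clk:0→1
  (1Δ to stable)
t=11 Δ0: h=0 f=0 d=1 g=1 c=1 a=1 e=1 clk=1 b=1
  Δ1: a:1→0, clk:1→0
  Δ2: f:0→1, g:1→0
  Δ3: f:1→0
  (3Δ to stable)
t=12 Δ0: h=0 f=0 d=1 g=0 c=1 a=0 e=1 clk=0 b=1
  Δ1: d:1→0, clk:0→1, b:1→0
  Δ2: h:0→1, c:1→0
  Δ3: c:0→1
  (3Δ to stable)
t=13 Δ0: h=1 f=0 d=0 g=0 c=1 a=0 e=1 clk=1 b=0
  Δ1: clk:1→0
  (1Δ to stable)
t=14 Δ0: h=1 f=0 d=0 g=0 c=1 a=0 e=1 clk=0 b=0
  Δ1: d:0→1, clk:0→1, b:0→1
  Δ2: h:1→0
  (2Δ to stable)

2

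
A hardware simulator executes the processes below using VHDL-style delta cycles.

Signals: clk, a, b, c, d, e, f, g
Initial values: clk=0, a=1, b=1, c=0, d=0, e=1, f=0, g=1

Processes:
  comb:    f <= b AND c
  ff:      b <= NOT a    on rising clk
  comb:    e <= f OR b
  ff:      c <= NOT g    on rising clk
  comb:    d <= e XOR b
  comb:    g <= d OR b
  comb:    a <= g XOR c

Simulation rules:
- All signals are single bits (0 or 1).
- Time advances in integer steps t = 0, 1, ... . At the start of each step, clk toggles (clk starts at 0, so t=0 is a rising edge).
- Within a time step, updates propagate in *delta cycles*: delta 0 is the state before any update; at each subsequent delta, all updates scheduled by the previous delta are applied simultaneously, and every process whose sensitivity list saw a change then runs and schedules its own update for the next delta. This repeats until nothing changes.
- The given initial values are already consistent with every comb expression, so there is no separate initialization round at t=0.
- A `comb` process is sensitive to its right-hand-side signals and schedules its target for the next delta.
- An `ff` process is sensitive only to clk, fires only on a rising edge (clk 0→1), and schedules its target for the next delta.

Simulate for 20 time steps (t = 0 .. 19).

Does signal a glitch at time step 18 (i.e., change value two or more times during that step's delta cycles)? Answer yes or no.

[bits: a,clk,c,d,f,b,e,g]
t=0: Δ0=10000111 Δ1=11000111 Δ2=11000011 Δ3=11010000 Δ4=01000001 Δ5=11000000 Δ6=01000000 | 6Δ
t=1: Δ0=01000000 Δ1=00000000 | 1Δ
t=2: Δ0=00000000 Δ1=01000000 Δ2=01100100 Δ3=11111111 Δ4=01101111 | 4Δ
t=3: Δ0=01101111 Δ1=00101111 | 1Δ
t=4: Δ0=00101111 Δ1=01101111 Δ2=01001111 Δ3=11000111 | 3Δ
t=5: Δ0=11000111 Δ1=10000111 | 1Δ
t=6: Δ0=10000111 Δ1=11000111 Δ2=11000011 Δ3=11010000 Δ4=01000001 Δ5=11000000 Δ6=01000000 | 6Δ
t=7: Δ0=01000000 Δ1=00000000 | 1Δ
t=8: Δ0=00000000 Δ1=01000000 Δ2=01100100 Δ3=11111111 Δ4=01101111 | 4Δ
t=9: Δ0=01101111 Δ1=00101111 | 1Δ
t=10: Δ0=00101111 Δ1=01101111 Δ2=01001111 Δ3=11000111 | 3Δ
t=11: Δ0=11000111 Δ1=10000111 | 1Δ
t=12: Δ0=10000111 Δ1=11000111 Δ2=11000011 Δ3=11010000 Δ4=01000001 Δ5=11000000 Δ6=01000000 | 6Δ
t=13: Δ0=01000000 Δ1=00000000 | 1Δ
t=14: Δ0=00000000 Δ1=01000000 Δ2=01100100 Δ3=11111111 Δ4=01101111 | 4Δ
t=15: Δ0=01101111 Δ1=00101111 | 1Δ
t=16: Δ0=00101111 Δ1=01101111 Δ2=01001111 Δ3=11000111 | 3Δ
t=17: Δ0=11000111 Δ1=10000111 | 1Δ
t=18: Δ0=10000111 Δ1=11000111 Δ2=11000011 Δ3=11010000 Δ4=01000001 Δ5=11000000 Δ6=01000000 | 6Δ
t=19: Δ0=01000000 Δ1=00000000 | 1Δ

yes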